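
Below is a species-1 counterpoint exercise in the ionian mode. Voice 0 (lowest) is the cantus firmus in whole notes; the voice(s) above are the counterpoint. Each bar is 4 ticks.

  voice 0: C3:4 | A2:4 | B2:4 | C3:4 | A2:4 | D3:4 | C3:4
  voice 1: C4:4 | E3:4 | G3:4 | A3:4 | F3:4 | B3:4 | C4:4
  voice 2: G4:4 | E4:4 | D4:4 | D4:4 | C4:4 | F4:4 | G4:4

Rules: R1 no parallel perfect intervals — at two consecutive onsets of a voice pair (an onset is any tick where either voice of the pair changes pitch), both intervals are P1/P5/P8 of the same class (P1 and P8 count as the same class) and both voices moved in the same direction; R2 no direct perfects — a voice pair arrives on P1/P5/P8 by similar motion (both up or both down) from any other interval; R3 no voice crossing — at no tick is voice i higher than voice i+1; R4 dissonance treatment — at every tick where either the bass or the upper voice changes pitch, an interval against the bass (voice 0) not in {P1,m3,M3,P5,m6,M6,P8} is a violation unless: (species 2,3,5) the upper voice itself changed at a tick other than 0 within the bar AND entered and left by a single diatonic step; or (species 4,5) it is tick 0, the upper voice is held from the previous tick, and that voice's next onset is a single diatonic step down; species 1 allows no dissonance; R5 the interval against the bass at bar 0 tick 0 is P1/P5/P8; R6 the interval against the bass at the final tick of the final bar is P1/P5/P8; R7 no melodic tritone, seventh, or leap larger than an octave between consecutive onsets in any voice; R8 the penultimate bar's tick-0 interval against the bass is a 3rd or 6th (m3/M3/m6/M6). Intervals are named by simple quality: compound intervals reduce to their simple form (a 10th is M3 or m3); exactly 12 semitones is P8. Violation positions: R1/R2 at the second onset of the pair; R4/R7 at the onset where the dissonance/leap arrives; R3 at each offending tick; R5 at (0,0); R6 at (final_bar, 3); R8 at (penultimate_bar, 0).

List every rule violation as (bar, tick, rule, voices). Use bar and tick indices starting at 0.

bar 0: v0=C3 v1=C4 v2=G4 downbeat P5
bar 1: v0=A2 v1=E3 v2=E4 downbeat P5
bar 2: v0=B2 v1=G3 v2=D4 downbeat m3
bar 3: v0=C3 v1=A3 v2=D4 downbeat M2
bar 4: v0=A2 v1=F3 v2=C4 downbeat m3
bar 5: v0=D3 v1=B3 v2=F4 downbeat m3
bar 6: v0=C3 v1=C4 v2=G4 downbeat P5
  -> R1 @ bar 1 tick 0 v(0, 2): C3/G4 P5 -> A2/E4 P5 similar
  -> R2 @ bar 1 tick 0 v(0, 1): C3/C4 P8 -> A2/E3 P5 similar
  -> R2 @ bar 1 tick 0 v(1, 2): C4/G4 P5 -> E3/E4 P8 similar
  -> R4 @ bar 3 tick 0 v(0, 2): C3/D4 M2 untreated
  -> R2 @ bar 4 tick 0 v(1, 2): A3/D4 P4 -> F3/C4 P5 similar
  -> R7 @ bar 5 tick 0 v(1,): F3->B3 leap 6st
  -> R2 @ bar 6 tick 0 v(1, 2): B3/F4 TT -> C4/G4 P5 similar

(1, 0, R1, (0, 2))
(1, 0, R2, (0, 1))
(1, 0, R2, (1, 2))
(3, 0, R4, (0, 2))
(4, 0, R2, (1, 2))
(5, 0, R7, (1,))
(6, 0, R2, (1, 2))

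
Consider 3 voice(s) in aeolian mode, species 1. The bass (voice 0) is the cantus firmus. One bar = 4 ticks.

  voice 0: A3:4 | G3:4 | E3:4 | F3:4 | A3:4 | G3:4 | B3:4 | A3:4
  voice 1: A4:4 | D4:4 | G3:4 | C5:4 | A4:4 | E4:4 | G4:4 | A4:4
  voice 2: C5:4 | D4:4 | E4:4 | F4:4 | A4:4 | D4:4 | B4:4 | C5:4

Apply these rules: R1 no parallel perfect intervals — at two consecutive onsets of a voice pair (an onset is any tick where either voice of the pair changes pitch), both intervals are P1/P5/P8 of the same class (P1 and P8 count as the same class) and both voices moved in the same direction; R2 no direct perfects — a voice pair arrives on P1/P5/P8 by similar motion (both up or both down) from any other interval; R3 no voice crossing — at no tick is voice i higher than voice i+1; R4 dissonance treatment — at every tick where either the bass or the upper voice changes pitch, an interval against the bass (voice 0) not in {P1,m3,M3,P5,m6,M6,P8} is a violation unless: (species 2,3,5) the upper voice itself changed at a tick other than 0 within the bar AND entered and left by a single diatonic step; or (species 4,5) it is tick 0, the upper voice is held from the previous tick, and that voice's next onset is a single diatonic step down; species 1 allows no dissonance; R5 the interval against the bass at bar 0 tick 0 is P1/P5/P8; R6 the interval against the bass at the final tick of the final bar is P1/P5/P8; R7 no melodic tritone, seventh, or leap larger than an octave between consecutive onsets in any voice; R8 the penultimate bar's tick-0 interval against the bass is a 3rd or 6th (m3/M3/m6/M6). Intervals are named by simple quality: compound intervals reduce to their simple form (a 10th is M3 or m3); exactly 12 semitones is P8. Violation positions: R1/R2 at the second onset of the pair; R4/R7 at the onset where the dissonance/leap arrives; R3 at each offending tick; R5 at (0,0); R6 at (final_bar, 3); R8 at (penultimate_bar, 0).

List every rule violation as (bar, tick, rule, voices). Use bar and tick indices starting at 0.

(0, 0, R5, (0, 2))
(1, 0, R2, (0, 1))
(1, 0, R2, (0, 2))
(1, 0, R2, (1, 2))
(1, 0, R7, (2,))
(3, 0, R1, (0, 2))
(3, 0, R2, (0, 1))
(3, 0, R2, (1, 2))
(3, 0, R3, (1, 2))
(3, 0, R7, (1,))
(3, 1, R3, (1, 2))
(3, 2, R3, (1, 2))
(3, 3, R3, (1, 2))
(4, 0, R1, (0, 2))
(5, 0, R2, (0, 2))
(5, 0, R3, (1, 2))
(5, 1, R3, (1, 2))
(5, 2, R3, (1, 2))
(5, 3, R3, (1, 2))
(6, 0, R2, (0, 2))
(6, 0, R8, (0, 2))
(7, 3, R6, (0, 2))

bar 0: v0=A3 v1=A4 v2=C5 downbeat m3
bar 1: v0=G3 v1=D4 v2=D4 downbeat P5
bar 2: v0=E3 v1=G3 v2=E4 downbeat P8
bar 3: v0=F3 v1=C5 v2=F4 downbeat P8
bar 4: v0=A3 v1=A4 v2=A4 downbeat P8
bar 5: v0=G3 v1=E4 v2=D4 downbeat P5
bar 6: v0=B3 v1=G4 v2=B4 downbeat P8
bar 7: v0=A3 v1=A4 v2=C5 downbeat m3
  -> R5 @ bar 0 tick 0 v(0, 2): opens on m3
  -> R2 @ bar 1 tick 0 v(0, 1): A3/A4 P8 -> G3/D4 P5 similar
  -> R2 @ bar 1 tick 0 v(0, 2): A3/C5 m3 -> G3/D4 P5 similar
  -> R2 @ bar 1 tick 0 v(1, 2): A4/C5 m3 -> D4/D4 P1 similar
  -> R7 @ bar 1 tick 0 v(2,): C5->D4 leap 10st
  -> R1 @ bar 3 tick 0 v(0, 2): E3/E4 P8 -> F3/F4 P8 similar
  -> R2 @ bar 3 tick 0 v(0, 1): E3/G3 m3 -> F3/C5 P5 similar
  -> R2 @ bar 3 tick 0 v(1, 2): G3/E4 M6 -> C5/F4 P5 similar
  -> R3 @ bar 3 tick 0 v(1, 2): C5 above F4
  -> R7 @ bar 3 tick 0 v(1,): G3->C5 leap 17st
  -> R3 @ bar 3 tick 1 v(1, 2): C5 above F4
  -> R3 @ bar 3 tick 2 v(1, 2): C5 above F4
  -> R3 @ bar 3 tick 3 v(1, 2): C5 above F4
  -> R1 @ bar 4 tick 0 v(0, 2): F3/F4 P8 -> A3/A4 P8 similar
  -> R2 @ bar 5 tick 0 v(0, 2): A3/A4 P8 -> G3/D4 P5 similar
  -> R3 @ bar 5 tick 0 v(1, 2): E4 above D4
  -> R3 @ bar 5 tick 1 v(1, 2): E4 above D4
  -> R3 @ bar 5 tick 2 v(1, 2): E4 above D4
  -> R3 @ bar 5 tick 3 v(1, 2): E4 above D4
  -> R2 @ bar 6 tick 0 v(0, 2): G3/D4 P5 -> B3/B4 P8 similar
  -> R8 @ bar 6 tick 0 v(0, 2): penult P8 not 3rd/6th
  -> R6 @ bar 7 tick 3 v(0, 2): closes on m3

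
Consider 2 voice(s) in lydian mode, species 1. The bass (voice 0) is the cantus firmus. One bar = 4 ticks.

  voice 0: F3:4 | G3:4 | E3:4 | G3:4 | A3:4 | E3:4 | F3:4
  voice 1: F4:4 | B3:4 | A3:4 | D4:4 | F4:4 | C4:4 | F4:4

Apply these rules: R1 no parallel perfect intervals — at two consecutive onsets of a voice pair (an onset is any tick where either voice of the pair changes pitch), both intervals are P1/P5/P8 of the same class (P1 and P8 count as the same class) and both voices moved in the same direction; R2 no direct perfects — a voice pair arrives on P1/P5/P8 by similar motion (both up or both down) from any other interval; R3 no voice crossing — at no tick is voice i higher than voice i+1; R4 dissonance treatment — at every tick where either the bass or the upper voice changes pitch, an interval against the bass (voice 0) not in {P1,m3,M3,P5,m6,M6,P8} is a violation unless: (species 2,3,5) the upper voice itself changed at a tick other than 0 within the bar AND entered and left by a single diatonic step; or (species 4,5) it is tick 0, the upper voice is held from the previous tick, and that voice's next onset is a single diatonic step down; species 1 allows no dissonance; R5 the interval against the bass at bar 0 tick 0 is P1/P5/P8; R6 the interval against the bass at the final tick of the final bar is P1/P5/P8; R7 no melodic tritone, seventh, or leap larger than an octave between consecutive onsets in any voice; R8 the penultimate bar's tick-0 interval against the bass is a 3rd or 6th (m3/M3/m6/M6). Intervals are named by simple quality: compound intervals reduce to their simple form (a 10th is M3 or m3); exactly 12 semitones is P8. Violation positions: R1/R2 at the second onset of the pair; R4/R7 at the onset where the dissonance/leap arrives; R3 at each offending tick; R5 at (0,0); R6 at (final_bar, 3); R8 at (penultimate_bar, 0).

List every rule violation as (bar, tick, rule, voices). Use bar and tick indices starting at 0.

(1, 0, R7, (1,))
(2, 0, R4, (0, 1))
(3, 0, R2, (0, 1))
(6, 0, R2, (0, 1))

bar 0: v0=F3 v1=F4 downbeat P8
bar 1: v0=G3 v1=B3 downbeat M3
bar 2: v0=E3 v1=A3 downbeat P4
bar 3: v0=G3 v1=D4 downbeat P5
bar 4: v0=A3 v1=F4 downbeat m6
bar 5: v0=E3 v1=C4 downbeat m6
bar 6: v0=F3 v1=F4 downbeat P8
  -> R7 @ bar 1 tick 0 v(1,): F4->B3 leap 6st
  -> R4 @ bar 2 tick 0 v(0, 1): E3/A3 P4 untreated
  -> R2 @ bar 3 tick 0 v(0, 1): E3/A3 P4 -> G3/D4 P5 similar
  -> R2 @ bar 6 tick 0 v(0, 1): E3/C4 m6 -> F3/F4 P8 similar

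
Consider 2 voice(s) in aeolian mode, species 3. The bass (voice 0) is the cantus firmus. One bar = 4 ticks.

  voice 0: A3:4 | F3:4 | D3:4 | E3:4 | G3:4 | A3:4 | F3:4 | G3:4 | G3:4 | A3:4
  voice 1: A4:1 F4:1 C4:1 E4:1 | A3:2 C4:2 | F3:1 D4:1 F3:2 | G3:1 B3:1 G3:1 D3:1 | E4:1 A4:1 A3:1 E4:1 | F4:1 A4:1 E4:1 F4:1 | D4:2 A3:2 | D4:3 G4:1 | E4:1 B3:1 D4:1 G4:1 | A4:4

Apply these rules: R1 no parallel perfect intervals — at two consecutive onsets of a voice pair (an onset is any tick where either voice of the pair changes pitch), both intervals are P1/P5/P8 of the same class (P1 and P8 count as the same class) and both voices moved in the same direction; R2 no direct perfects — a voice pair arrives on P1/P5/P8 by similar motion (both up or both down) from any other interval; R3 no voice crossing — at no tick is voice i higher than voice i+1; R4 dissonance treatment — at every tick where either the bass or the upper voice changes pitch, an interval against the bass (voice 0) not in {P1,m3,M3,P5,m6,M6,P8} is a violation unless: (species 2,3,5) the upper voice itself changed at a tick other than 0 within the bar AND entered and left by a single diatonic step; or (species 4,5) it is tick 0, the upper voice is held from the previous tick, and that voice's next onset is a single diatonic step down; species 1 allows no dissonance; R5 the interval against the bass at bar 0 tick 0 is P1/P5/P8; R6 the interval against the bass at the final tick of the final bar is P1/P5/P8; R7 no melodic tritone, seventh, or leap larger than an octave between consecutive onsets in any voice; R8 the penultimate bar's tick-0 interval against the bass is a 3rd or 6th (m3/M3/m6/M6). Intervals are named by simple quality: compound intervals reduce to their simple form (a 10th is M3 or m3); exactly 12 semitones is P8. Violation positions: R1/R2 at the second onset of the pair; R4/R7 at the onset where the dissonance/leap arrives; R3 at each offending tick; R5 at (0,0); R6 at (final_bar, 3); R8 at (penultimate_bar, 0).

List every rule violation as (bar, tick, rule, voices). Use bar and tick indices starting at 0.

bar 0: v0=A3 v1=A4 downbeat P8
bar 1: v0=F3 v1=A3 downbeat M3
bar 2: v0=D3 v1=F3 downbeat m3
bar 3: v0=E3 v1=G3 downbeat m3
bar 4: v0=G3 v1=E4 downbeat M6
bar 5: v0=A3 v1=F4 downbeat m6
bar 6: v0=F3 v1=D4 downbeat M6
bar 7: v0=G3 v1=D4 downbeat P5
bar 8: v0=G3 v1=E4 downbeat M6
bar 9: v0=A3 v1=A4 downbeat P8
  -> R3 @ bar 3 tick 3 v(0, 1): E3 above D3
  -> R4 @ bar 3 tick 3 v(0, 1): E3/D3 M2 untreated
  -> R7 @ bar 4 tick 0 v(1,): D3->E4 leap 14st
  -> R4 @ bar 4 tick 1 v(0, 1): G3/A4 M2 untreated
  -> R4 @ bar 4 tick 2 v(0, 1): G3/A3 M2 untreated
  -> R2 @ bar 7 tick 0 v(0, 1): F3/A3 M3 -> G3/D4 P5 similar
  -> R1 @ bar 9 tick 0 v(0, 1): G3/G4 P8 -> A3/A4 P8 similar

(3, 3, R3, (0, 1))
(3, 3, R4, (0, 1))
(4, 0, R7, (1,))
(4, 1, R4, (0, 1))
(4, 2, R4, (0, 1))
(7, 0, R2, (0, 1))
(9, 0, R1, (0, 1))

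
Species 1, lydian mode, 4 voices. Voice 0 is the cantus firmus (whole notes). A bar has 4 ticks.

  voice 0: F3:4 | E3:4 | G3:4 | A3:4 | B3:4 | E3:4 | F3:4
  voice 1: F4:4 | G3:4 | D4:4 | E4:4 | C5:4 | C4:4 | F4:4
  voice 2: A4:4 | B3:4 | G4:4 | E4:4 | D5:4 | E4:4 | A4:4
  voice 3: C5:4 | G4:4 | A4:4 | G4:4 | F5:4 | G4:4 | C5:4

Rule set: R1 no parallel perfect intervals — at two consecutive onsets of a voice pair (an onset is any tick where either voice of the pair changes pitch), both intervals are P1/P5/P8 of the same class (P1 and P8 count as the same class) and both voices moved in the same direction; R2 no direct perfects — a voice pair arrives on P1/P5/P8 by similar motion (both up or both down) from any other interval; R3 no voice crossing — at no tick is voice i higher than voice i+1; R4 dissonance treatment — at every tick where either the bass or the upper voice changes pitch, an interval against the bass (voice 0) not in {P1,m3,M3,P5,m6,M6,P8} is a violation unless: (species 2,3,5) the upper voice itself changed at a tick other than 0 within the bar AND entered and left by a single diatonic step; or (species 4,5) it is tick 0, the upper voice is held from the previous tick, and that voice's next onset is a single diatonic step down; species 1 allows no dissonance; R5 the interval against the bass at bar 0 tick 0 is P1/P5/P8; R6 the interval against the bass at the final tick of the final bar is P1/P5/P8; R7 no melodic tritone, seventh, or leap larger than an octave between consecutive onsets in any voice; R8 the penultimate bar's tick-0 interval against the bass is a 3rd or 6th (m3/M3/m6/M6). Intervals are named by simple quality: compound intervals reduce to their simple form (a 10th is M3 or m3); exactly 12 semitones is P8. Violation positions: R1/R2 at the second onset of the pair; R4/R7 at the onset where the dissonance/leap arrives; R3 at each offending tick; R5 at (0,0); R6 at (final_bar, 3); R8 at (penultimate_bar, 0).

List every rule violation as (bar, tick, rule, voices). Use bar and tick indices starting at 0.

(0, 0, R5, (0, 2))
(1, 0, R2, (0, 2))
(1, 0, R2, (1, 3))
(1, 0, R7, (1,))
(1, 0, R7, (2,))
(2, 0, R2, (0, 1))
(2, 0, R2, (0, 2))
(2, 0, R2, (1, 3))
(2, 0, R4, (0, 3))
(3, 0, R1, (0, 1))
(3, 0, R4, (0, 3))
(4, 0, R4, (0, 1))
(4, 0, R4, (0, 3))
(4, 0, R7, (2,))
(4, 0, R7, (3,))
(5, 0, R2, (0, 2))
(5, 0, R2, (1, 3))
(5, 0, R7, (2,))
(5, 0, R7, (3,))
(5, 0, R8, (0, 2))
(6, 0, R1, (1, 3))
(6, 0, R2, (0, 1))
(6, 0, R2, (0, 3))
(6, 3, R6, (0, 2))

bar 0: v0=F3 v1=F4 v2=A4 v3=C5 downbeat P5
bar 1: v0=E3 v1=G3 v2=B3 v3=G4 downbeat m3
bar 2: v0=G3 v1=D4 v2=G4 v3=A4 downbeat M2
bar 3: v0=A3 v1=E4 v2=E4 v3=G4 downbeat m7
bar 4: v0=B3 v1=C5 v2=D5 v3=F5 downbeat TT
bar 5: v0=E3 v1=C4 v2=E4 v3=G4 downbeat m3
bar 6: v0=F3 v1=F4 v2=A4 v3=C5 downbeat P5
  -> R5 @ bar 0 tick 0 v(0, 2): opens on M3
  -> R2 @ bar 1 tick 0 v(0, 2): F3/A4 M3 -> E3/B3 P5 similar
  -> R2 @ bar 1 tick 0 v(1, 3): F4/C5 P5 -> G3/G4 P8 similar
  -> R7 @ bar 1 tick 0 v(1,): F4->G3 leap 10st
  -> R7 @ bar 1 tick 0 v(2,): A4->B3 leap 10st
  -> R2 @ bar 2 tick 0 v(0, 1): E3/G3 m3 -> G3/D4 P5 similar
  -> R2 @ bar 2 tick 0 v(0, 2): E3/B3 P5 -> G3/G4 P8 similar
  -> R2 @ bar 2 tick 0 v(1, 3): G3/G4 P8 -> D4/A4 P5 similar
  -> R4 @ bar 2 tick 0 v(0, 3): G3/A4 M2 untreated
  -> R1 @ bar 3 tick 0 v(0, 1): G3/D4 P5 -> A3/E4 P5 similar
  -> R4 @ bar 3 tick 0 v(0, 3): A3/G4 m7 untreated
  -> R4 @ bar 4 tick 0 v(0, 1): B3/C5 m2 untreated
  -> R4 @ bar 4 tick 0 v(0, 3): B3/F5 TT untreated
  -> R7 @ bar 4 tick 0 v(2,): E4->D5 leap 10st
  -> R7 @ bar 4 tick 0 v(3,): G4->F5 leap 10st
  -> R2 @ bar 5 tick 0 v(0, 2): B3/D5 m3 -> E3/E4 P8 similar
  -> R2 @ bar 5 tick 0 v(1, 3): C5/F5 P4 -> C4/G4 P5 similar
  -> R7 @ bar 5 tick 0 v(2,): D5->E4 leap 10st
  -> R7 @ bar 5 tick 0 v(3,): F5->G4 leap 10st
  -> R8 @ bar 5 tick 0 v(0, 2): penult P8 not 3rd/6th
  -> R1 @ bar 6 tick 0 v(1, 3): C4/G4 P5 -> F4/C5 P5 similar
  -> R2 @ bar 6 tick 0 v(0, 1): E3/C4 m6 -> F3/F4 P8 similar
  -> R2 @ bar 6 tick 0 v(0, 3): E3/G4 m3 -> F3/C5 P5 similar
  -> R6 @ bar 6 tick 3 v(0, 2): closes on M3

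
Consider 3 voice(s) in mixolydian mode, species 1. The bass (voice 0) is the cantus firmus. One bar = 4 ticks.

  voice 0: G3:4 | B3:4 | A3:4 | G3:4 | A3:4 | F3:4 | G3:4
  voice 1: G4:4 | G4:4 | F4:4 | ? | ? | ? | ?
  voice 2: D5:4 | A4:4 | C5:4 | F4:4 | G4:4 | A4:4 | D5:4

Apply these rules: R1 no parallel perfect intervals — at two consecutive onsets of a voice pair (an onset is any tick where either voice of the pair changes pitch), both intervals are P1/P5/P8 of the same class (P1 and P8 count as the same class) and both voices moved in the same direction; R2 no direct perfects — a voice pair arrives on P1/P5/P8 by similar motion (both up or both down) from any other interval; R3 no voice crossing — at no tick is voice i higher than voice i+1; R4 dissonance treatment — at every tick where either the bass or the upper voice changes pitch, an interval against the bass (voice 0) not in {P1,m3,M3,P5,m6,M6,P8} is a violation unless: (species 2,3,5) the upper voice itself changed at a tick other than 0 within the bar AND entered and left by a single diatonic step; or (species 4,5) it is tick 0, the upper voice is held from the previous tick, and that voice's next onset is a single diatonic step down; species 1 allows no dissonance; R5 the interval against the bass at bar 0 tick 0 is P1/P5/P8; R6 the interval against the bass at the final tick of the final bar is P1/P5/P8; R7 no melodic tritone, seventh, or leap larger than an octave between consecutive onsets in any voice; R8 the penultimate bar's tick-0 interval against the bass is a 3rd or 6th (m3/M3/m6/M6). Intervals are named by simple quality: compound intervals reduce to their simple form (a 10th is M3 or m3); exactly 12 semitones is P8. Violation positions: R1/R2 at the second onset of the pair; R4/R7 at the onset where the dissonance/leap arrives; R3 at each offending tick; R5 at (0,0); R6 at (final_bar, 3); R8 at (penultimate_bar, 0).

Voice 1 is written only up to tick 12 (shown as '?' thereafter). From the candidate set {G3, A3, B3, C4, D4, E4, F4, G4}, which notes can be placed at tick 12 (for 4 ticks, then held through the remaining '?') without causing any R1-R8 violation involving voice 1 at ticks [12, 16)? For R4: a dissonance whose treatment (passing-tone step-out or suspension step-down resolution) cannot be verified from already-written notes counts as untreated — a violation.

G3: violates R2,R7
A3: violates R4
B3: violates R7
C4: violates R4
D4: violates R2
E4: legal
F4: violates R4
G4: violates R3

{E4}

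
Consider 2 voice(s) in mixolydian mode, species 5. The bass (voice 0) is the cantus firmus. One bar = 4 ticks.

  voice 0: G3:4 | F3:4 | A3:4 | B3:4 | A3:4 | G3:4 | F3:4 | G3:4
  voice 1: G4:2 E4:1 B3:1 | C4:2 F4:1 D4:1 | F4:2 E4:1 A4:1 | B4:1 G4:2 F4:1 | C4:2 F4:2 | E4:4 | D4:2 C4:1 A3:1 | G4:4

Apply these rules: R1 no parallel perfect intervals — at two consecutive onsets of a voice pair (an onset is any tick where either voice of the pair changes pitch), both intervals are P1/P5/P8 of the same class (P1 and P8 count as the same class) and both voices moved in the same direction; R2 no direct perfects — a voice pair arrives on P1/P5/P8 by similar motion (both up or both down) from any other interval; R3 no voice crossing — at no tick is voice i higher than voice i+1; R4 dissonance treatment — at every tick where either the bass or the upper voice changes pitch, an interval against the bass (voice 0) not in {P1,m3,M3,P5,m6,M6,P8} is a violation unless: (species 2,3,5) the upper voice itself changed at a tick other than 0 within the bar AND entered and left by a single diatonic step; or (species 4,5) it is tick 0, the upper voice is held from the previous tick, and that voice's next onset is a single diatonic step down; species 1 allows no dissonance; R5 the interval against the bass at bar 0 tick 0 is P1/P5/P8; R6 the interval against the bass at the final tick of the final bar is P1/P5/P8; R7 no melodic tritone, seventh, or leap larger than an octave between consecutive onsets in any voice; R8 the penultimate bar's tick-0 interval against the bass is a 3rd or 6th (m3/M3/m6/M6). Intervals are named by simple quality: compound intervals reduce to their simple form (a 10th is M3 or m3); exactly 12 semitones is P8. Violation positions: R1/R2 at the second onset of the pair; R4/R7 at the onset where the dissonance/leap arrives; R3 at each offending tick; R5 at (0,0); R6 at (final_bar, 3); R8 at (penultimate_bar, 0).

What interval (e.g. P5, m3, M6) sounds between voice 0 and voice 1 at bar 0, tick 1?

P8

voice 0=G3 voice 1=G4 -> P8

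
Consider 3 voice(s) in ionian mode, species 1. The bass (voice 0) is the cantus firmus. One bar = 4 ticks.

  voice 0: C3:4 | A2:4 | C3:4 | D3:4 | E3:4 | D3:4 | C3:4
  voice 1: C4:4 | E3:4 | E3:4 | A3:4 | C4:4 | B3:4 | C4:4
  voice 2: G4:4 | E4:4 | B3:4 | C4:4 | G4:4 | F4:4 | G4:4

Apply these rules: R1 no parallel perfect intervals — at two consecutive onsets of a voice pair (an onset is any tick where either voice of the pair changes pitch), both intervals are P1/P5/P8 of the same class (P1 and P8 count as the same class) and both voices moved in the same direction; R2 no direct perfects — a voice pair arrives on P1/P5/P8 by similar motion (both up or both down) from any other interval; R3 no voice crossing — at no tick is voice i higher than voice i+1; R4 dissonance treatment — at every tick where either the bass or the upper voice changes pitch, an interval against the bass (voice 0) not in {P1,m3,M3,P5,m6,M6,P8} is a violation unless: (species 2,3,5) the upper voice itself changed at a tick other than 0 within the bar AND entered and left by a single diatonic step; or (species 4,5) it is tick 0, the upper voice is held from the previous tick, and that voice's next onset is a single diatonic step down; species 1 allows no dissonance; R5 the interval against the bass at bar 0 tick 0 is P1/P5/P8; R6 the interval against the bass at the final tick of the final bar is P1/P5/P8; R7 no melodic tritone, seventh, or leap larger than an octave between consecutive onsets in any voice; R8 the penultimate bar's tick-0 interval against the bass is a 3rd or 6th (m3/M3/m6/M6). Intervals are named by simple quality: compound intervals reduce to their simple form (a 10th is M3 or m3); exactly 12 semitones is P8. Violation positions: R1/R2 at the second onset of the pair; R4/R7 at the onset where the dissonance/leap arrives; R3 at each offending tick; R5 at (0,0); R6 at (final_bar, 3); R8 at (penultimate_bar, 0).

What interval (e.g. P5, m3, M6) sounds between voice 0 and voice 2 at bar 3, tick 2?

voice 0=D3 voice 2=C4 -> m7

m7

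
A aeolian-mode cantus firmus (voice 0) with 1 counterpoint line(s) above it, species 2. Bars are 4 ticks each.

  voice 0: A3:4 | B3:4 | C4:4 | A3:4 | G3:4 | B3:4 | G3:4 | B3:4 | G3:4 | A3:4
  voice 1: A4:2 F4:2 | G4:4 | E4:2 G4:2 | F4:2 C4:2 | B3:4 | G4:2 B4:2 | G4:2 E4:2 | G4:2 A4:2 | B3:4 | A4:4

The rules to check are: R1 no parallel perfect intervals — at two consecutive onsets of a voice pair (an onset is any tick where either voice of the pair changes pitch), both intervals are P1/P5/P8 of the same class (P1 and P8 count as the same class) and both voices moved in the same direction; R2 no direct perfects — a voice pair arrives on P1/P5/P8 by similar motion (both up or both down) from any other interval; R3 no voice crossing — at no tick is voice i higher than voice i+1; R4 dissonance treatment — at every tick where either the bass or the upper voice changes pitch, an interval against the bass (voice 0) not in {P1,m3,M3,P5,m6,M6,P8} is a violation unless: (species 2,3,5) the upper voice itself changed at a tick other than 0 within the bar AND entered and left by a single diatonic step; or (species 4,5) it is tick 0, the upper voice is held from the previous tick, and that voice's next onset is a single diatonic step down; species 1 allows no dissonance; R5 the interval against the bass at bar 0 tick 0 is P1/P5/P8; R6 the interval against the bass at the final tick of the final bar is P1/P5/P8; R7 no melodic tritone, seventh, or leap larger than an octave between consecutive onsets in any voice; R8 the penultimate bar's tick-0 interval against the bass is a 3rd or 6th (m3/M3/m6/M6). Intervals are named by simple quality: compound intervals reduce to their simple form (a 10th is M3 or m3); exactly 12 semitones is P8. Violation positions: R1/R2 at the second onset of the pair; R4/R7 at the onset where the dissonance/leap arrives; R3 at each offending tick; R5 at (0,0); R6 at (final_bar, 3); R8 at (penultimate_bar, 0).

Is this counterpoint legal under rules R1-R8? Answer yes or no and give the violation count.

bar 0: v0=A3 v1=A4 (P8)
bar 1: v0=B3 v1=G4 (m6)
bar 2: v0=C4 v1=E4 (M3)
bar 3: v0=A3 v1=F4 (m6)
bar 4: v0=G3 v1=B3 (M3)
bar 5: v0=B3 v1=G4 (m6)
bar 6: v0=G3 v1=G4 (P8)
bar 7: v0=B3 v1=G4 (m6)
bar 8: v0=G3 v1=B3 (M3)
bar 9: v0=A3 v1=A4 (P8)
  R1 @ bar6.0: B3/B4 P8 -> G3/G4 P8 similar
  R4 @ bar7.2: B3/A4 m7 untreated
  R7 @ bar8.0: A4->B3 leap 10st
  R2 @ bar9.0: G3/B3 M3 -> A3/A4 P8 similar
  R7 @ bar9.0: B3->A4 leap 10st

No (5 violations)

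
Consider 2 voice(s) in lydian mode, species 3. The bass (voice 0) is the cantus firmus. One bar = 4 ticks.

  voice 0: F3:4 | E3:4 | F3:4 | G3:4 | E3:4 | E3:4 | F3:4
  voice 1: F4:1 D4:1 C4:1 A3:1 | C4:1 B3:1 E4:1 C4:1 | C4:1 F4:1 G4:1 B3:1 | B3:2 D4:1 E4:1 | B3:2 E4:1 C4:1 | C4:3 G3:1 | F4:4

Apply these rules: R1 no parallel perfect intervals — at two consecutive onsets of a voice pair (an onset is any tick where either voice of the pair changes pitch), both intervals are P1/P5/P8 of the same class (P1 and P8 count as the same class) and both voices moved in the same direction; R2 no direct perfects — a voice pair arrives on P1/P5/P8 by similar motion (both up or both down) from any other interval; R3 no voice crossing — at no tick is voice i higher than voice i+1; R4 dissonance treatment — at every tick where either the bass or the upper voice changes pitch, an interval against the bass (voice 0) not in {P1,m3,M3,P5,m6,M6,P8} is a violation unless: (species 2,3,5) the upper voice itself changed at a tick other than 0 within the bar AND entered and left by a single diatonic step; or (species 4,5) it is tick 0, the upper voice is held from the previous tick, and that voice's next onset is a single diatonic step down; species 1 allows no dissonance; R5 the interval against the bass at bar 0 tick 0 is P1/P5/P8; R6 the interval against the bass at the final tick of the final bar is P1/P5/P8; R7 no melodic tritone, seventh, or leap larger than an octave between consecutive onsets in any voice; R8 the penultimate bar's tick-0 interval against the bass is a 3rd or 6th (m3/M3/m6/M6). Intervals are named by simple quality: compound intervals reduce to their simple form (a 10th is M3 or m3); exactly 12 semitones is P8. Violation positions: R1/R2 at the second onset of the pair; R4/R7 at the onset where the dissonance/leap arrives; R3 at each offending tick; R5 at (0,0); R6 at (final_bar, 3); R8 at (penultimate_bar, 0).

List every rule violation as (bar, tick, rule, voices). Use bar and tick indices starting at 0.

bar 0: v0=F3 v1=F4 downbeat P8
bar 1: v0=E3 v1=C4 downbeat m6
bar 2: v0=F3 v1=C4 downbeat P5
bar 3: v0=G3 v1=B3 downbeat M3
bar 4: v0=E3 v1=B3 downbeat P5
bar 5: v0=E3 v1=C4 downbeat m6
bar 6: v0=F3 v1=F4 downbeat P8
  -> R4 @ bar 2 tick 2 v(0, 1): F3/G4 M2 untreated
  -> R4 @ bar 2 tick 3 v(0, 1): F3/B3 TT untreated
  -> R2 @ bar 4 tick 0 v(0, 1): G3/E4 M6 -> E3/B3 P5 similar
  -> R2 @ bar 6 tick 0 v(0, 1): E3/G3 m3 -> F3/F4 P8 similar
  -> R7 @ bar 6 tick 0 v(1,): G3->F4 leap 10st

(2, 2, R4, (0, 1))
(2, 3, R4, (0, 1))
(4, 0, R2, (0, 1))
(6, 0, R2, (0, 1))
(6, 0, R7, (1,))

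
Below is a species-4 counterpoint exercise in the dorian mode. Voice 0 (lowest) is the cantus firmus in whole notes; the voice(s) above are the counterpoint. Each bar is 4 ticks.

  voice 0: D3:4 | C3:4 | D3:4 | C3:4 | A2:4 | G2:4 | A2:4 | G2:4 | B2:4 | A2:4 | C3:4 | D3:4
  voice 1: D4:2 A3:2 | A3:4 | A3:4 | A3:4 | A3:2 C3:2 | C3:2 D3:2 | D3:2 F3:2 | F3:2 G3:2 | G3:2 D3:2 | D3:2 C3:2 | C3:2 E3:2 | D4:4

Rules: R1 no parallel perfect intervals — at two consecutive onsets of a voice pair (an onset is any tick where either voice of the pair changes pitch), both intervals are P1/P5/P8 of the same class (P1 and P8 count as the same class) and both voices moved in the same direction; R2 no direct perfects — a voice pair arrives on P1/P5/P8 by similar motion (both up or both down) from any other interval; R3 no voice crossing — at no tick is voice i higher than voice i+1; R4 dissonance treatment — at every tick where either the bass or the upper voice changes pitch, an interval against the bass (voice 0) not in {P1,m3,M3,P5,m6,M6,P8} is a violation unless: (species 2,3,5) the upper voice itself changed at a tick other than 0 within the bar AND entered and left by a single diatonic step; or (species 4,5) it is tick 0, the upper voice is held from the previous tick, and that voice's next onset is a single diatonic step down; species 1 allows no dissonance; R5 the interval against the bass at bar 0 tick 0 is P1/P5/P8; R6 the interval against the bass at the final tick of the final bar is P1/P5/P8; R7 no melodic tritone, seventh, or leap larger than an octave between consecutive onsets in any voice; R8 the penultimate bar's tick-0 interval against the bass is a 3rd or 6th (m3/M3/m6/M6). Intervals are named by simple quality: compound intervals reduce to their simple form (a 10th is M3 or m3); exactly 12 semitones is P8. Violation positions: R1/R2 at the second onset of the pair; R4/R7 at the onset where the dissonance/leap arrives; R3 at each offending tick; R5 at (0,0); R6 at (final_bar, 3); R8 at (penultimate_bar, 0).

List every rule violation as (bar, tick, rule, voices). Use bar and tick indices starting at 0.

(5, 0, R4, (0, 1))
(6, 0, R4, (0, 1))
(7, 0, R4, (0, 1))
(10, 0, R8, (0, 1))
(11, 0, R2, (0, 1))
(11, 0, R7, (1,))

bar 0: v0=D3 v1=D4 downbeat P8
bar 1: v0=C3 v1=A3 downbeat M6
bar 2: v0=D3 v1=A3 downbeat P5
bar 3: v0=C3 v1=A3 downbeat M6
bar 4: v0=A2 v1=A3 downbeat P8
bar 5: v0=G2 v1=C3 downbeat P4
bar 6: v0=A2 v1=D3 downbeat P4
bar 7: v0=G2 v1=F3 downbeat m7
bar 8: v0=B2 v1=G3 downbeat m6
bar 9: v0=A2 v1=D3 downbeat P4
bar 10: v0=C3 v1=C3 downbeat P1
bar 11: v0=D3 v1=D4 downbeat P8
  -> R4 @ bar 5 tick 0 v(0, 1): G2/C3 P4 untreated
  -> R4 @ bar 6 tick 0 v(0, 1): A2/D3 P4 untreated
  -> R4 @ bar 7 tick 0 v(0, 1): G2/F3 m7 untreated
  -> R8 @ bar 10 tick 0 v(0, 1): penult P1 not 3rd/6th
  -> R2 @ bar 11 tick 0 v(0, 1): C3/E3 M3 -> D3/D4 P8 similar
  -> R7 @ bar 11 tick 0 v(1,): E3->D4 leap 10st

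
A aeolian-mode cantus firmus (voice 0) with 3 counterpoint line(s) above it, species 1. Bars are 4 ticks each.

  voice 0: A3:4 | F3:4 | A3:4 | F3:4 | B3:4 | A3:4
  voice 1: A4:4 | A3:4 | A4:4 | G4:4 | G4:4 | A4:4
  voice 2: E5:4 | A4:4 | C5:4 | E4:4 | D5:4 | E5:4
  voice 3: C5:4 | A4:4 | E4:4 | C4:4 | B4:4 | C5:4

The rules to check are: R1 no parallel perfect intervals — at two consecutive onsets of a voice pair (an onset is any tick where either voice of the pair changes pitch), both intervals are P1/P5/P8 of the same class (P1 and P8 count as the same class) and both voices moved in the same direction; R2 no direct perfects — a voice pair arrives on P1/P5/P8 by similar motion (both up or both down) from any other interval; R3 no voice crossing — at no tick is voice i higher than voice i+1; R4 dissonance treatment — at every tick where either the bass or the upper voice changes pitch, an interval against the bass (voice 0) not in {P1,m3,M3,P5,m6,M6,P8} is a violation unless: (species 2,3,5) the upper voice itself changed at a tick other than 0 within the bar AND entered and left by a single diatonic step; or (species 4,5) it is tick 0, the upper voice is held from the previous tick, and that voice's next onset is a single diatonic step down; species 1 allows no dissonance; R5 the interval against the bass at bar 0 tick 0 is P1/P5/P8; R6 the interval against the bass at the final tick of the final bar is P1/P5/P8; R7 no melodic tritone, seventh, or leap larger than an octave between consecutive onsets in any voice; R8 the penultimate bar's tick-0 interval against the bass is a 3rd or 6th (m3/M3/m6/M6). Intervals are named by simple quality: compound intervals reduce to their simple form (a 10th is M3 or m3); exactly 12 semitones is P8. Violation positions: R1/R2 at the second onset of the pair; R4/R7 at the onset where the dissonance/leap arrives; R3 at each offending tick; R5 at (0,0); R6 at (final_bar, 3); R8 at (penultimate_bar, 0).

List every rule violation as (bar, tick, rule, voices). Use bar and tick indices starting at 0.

bar 0: v0=A3 v1=A4 v2=E5 v3=C5 downbeat m3
bar 1: v0=F3 v1=A3 v2=A4 v3=A4 downbeat M3
bar 2: v0=A3 v1=A4 v2=C5 v3=E4 downbeat P5
bar 3: v0=F3 v1=G4 v2=E4 v3=C4 downbeat P5
bar 4: v0=B3 v1=G4 v2=D5 v3=B4 downbeat P8
bar 5: v0=A3 v1=A4 v2=E5 v3=C5 downbeat m3
  -> R3 @ bar 0 tick 0 v(2, 3): E5 above C5
  -> R5 @ bar 0 tick 0 v(0, 3): opens on m3
  -> R3 @ bar 0 tick 1 v(2, 3): E5 above C5
  -> R3 @ bar 0 tick 2 v(2, 3): E5 above C5
  -> R3 @ bar 0 tick 3 v(2, 3): E5 above C5
  -> R2 @ bar 1 tick 0 v(1, 2): A4/E5 P5 -> A3/A4 P8 similar
  -> R2 @ bar 1 tick 0 v(1, 3): A4/C5 m3 -> A3/A4 P8 similar
  -> R2 @ bar 1 tick 0 v(2, 3): E5/C5 M3 -> A4/A4 P1 similar
  -> R2 @ bar 2 tick 0 v(0, 1): F3/A3 M3 -> A3/A4 P8 similar
  -> R3 @ bar 2 tick 0 v(2, 3): C5 above E4
  -> R3 @ bar 2 tick 1 v(2, 3): C5 above E4
  -> R3 @ bar 2 tick 2 v(2, 3): C5 above E4
  -> R3 @ bar 2 tick 3 v(2, 3): C5 above E4
  -> R1 @ bar 3 tick 0 v(0, 3): A3/E4 P5 -> F3/C4 P5 similar
  -> R2 @ bar 3 tick 0 v(1, 3): A4/E4 P4 -> G4/C4 P5 similar
  -> R3 @ bar 3 tick 0 v(1, 2): G4 above E4
  -> R3 @ bar 3 tick 0 v(2, 3): E4 above C4
  -> R4 @ bar 3 tick 0 v(0, 1): F3/G4 M2 untreated
  -> R4 @ bar 3 tick 0 v(0, 2): F3/E4 M7 untreated
  -> R3 @ bar 3 tick 1 v(1, 2): G4 above E4
  -> R3 @ bar 3 tick 1 v(2, 3): E4 above C4
  -> R3 @ bar 3 tick 2 v(1, 2): G4 above E4
  -> R3 @ bar 3 tick 2 v(2, 3): E4 above C4
  -> R3 @ bar 3 tick 3 v(1, 2): G4 above E4
  -> R3 @ bar 3 tick 3 v(2, 3): E4 above C4
  -> R2 @ bar 4 tick 0 v(0, 3): F3/C4 P5 -> B3/B4 P8 similar
  -> R3 @ bar 4 tick 0 v(2, 3): D5 above B4
  -> R7 @ bar 4 tick 0 v(0,): F3->B3 leap 6st
  -> R7 @ bar 4 tick 0 v(2,): E4->D5 leap 10st
  -> R7 @ bar 4 tick 0 v(3,): C4->B4 leap 11st
  -> R8 @ bar 4 tick 0 v(0, 3): penult P8 not 3rd/6th
  -> R3 @ bar 4 tick 1 v(2, 3): D5 above B4
  -> R3 @ bar 4 tick 2 v(2, 3): D5 above B4
  -> R3 @ bar 4 tick 3 v(2, 3): D5 above B4
  -> R1 @ bar 5 tick 0 v(1, 2): G4/D5 P5 -> A4/E5 P5 similar
  -> R3 @ bar 5 tick 0 v(2, 3): E5 above C5
  -> R3 @ bar 5 tick 1 v(2, 3): E5 above C5
  -> R3 @ bar 5 tick 2 v(2, 3): E5 above C5
  -> R3 @ bar 5 tick 3 v(2, 3): E5 above C5
  -> R6 @ bar 5 tick 3 v(0, 3): closes on m3

(0, 0, R3, (2, 3))
(0, 0, R5, (0, 3))
(0, 1, R3, (2, 3))
(0, 2, R3, (2, 3))
(0, 3, R3, (2, 3))
(1, 0, R2, (1, 2))
(1, 0, R2, (1, 3))
(1, 0, R2, (2, 3))
(2, 0, R2, (0, 1))
(2, 0, R3, (2, 3))
(2, 1, R3, (2, 3))
(2, 2, R3, (2, 3))
(2, 3, R3, (2, 3))
(3, 0, R1, (0, 3))
(3, 0, R2, (1, 3))
(3, 0, R3, (1, 2))
(3, 0, R3, (2, 3))
(3, 0, R4, (0, 1))
(3, 0, R4, (0, 2))
(3, 1, R3, (1, 2))
(3, 1, R3, (2, 3))
(3, 2, R3, (1, 2))
(3, 2, R3, (2, 3))
(3, 3, R3, (1, 2))
(3, 3, R3, (2, 3))
(4, 0, R2, (0, 3))
(4, 0, R3, (2, 3))
(4, 0, R7, (0,))
(4, 0, R7, (2,))
(4, 0, R7, (3,))
(4, 0, R8, (0, 3))
(4, 1, R3, (2, 3))
(4, 2, R3, (2, 3))
(4, 3, R3, (2, 3))
(5, 0, R1, (1, 2))
(5, 0, R3, (2, 3))
(5, 1, R3, (2, 3))
(5, 2, R3, (2, 3))
(5, 3, R3, (2, 3))
(5, 3, R6, (0, 3))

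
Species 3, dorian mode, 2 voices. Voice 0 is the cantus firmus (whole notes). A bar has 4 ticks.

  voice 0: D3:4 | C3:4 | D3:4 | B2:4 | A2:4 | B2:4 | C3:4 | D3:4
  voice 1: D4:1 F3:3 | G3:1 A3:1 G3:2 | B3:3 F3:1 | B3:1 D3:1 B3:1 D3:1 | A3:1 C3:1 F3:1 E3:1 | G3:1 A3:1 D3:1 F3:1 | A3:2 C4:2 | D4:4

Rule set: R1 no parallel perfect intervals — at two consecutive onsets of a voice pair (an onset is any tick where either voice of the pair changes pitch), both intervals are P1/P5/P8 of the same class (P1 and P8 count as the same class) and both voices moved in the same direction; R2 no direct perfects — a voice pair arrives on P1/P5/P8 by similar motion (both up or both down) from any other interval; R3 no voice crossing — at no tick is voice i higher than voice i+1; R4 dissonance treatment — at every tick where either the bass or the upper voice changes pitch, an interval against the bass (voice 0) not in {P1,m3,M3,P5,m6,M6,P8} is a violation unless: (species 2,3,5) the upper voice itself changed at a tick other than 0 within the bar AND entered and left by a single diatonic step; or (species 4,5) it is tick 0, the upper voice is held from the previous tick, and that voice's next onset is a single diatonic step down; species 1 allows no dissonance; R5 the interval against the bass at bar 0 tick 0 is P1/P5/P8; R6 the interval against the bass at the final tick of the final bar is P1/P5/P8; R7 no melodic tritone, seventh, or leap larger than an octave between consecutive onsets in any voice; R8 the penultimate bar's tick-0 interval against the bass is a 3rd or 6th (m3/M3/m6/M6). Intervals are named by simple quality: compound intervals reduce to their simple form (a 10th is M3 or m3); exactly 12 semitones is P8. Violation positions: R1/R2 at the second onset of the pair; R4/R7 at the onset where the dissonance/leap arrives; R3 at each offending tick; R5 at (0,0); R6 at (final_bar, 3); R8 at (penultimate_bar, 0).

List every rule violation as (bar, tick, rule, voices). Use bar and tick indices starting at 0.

bar 0: v0=D3 v1=D4 downbeat P8
bar 1: v0=C3 v1=G3 downbeat P5
bar 2: v0=D3 v1=B3 downbeat M6
bar 3: v0=B2 v1=B3 downbeat P8
bar 4: v0=A2 v1=A3 downbeat P8
bar 5: v0=B2 v1=G3 downbeat m6
bar 6: v0=C3 v1=A3 downbeat M6
bar 7: v0=D3 v1=D4 downbeat P8
  -> R7 @ bar 2 tick 3 v(1,): B3->F3 leap 6st
  -> R7 @ bar 3 tick 0 v(1,): F3->B3 leap 6st
  -> R4 @ bar 5 tick 1 v(0, 1): B2/A3 m7 untreated
  -> R4 @ bar 5 tick 3 v(0, 1): B2/F3 TT untreated
  -> R1 @ bar 7 tick 0 v(0, 1): C3/C4 P8 -> D3/D4 P8 similar

(2, 3, R7, (1,))
(3, 0, R7, (1,))
(5, 1, R4, (0, 1))
(5, 3, R4, (0, 1))
(7, 0, R1, (0, 1))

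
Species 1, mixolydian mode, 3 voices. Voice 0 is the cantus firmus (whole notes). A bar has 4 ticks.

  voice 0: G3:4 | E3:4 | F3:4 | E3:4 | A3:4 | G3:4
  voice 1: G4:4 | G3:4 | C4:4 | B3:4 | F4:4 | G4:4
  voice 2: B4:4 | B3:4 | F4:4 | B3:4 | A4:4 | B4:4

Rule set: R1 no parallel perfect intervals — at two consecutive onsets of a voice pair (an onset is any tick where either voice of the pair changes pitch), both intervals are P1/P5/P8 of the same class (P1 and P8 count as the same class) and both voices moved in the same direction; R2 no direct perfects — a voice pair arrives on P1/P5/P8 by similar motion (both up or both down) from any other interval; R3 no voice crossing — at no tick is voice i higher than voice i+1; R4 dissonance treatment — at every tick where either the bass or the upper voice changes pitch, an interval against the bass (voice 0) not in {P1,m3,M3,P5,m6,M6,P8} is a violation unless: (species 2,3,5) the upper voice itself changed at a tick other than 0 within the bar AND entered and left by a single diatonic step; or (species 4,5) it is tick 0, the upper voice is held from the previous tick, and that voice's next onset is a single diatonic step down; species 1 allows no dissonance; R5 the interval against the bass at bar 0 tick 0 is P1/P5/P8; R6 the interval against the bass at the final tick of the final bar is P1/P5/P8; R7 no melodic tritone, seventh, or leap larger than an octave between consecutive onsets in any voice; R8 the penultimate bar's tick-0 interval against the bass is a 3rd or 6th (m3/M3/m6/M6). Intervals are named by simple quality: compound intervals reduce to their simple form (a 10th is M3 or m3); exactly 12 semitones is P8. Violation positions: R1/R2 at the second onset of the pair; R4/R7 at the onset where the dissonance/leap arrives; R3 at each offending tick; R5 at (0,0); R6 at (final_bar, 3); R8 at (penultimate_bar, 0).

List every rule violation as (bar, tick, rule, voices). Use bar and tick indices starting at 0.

(0, 0, R5, (0, 2))
(1, 0, R2, (0, 2))
(2, 0, R2, (0, 1))
(2, 0, R2, (0, 2))
(2, 0, R7, (2,))
(3, 0, R1, (0, 1))
(3, 0, R2, (0, 2))
(3, 0, R2, (1, 2))
(3, 0, R7, (2,))
(4, 0, R2, (0, 2))
(4, 0, R7, (1,))
(4, 0, R7, (2,))
(4, 0, R8, (0, 2))
(5, 3, R6, (0, 2))

bar 0: v0=G3 v1=G4 v2=B4 downbeat M3
bar 1: v0=E3 v1=G3 v2=B3 downbeat P5
bar 2: v0=F3 v1=C4 v2=F4 downbeat P8
bar 3: v0=E3 v1=B3 v2=B3 downbeat P5
bar 4: v0=A3 v1=F4 v2=A4 downbeat P8
bar 5: v0=G3 v1=G4 v2=B4 downbeat M3
  -> R5 @ bar 0 tick 0 v(0, 2): opens on M3
  -> R2 @ bar 1 tick 0 v(0, 2): G3/B4 M3 -> E3/B3 P5 similar
  -> R2 @ bar 2 tick 0 v(0, 1): E3/G3 m3 -> F3/C4 P5 similar
  -> R2 @ bar 2 tick 0 v(0, 2): E3/B3 P5 -> F3/F4 P8 similar
  -> R7 @ bar 2 tick 0 v(2,): B3->F4 leap 6st
  -> R1 @ bar 3 tick 0 v(0, 1): F3/C4 P5 -> E3/B3 P5 similar
  -> R2 @ bar 3 tick 0 v(0, 2): F3/F4 P8 -> E3/B3 P5 similar
  -> R2 @ bar 3 tick 0 v(1, 2): C4/F4 P4 -> B3/B3 P1 similar
  -> R7 @ bar 3 tick 0 v(2,): F4->B3 leap 6st
  -> R2 @ bar 4 tick 0 v(0, 2): E3/B3 P5 -> A3/A4 P8 similar
  -> R7 @ bar 4 tick 0 v(1,): B3->F4 leap 6st
  -> R7 @ bar 4 tick 0 v(2,): B3->A4 leap 10st
  -> R8 @ bar 4 tick 0 v(0, 2): penult P8 not 3rd/6th
  -> R6 @ bar 5 tick 3 v(0, 2): closes on M3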